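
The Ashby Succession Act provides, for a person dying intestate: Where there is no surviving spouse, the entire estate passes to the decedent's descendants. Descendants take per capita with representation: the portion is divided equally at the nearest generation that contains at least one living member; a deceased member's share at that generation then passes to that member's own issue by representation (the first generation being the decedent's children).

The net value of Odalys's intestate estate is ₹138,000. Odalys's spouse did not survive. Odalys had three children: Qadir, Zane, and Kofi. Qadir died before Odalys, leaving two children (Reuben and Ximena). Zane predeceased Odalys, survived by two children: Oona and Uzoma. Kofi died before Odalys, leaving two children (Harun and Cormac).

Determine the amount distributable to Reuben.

Reuben receives ₹23,000.

The entire ₹138,000 passes to the descendants.
No child survives, so the initial division is made at the grandchildren's generation.
That amount (₹138,000) is divided into 6 shares of ₹23,000: Reuben, Ximena, Oona, Uzoma, Harun, and Cormac each take ₹23,000.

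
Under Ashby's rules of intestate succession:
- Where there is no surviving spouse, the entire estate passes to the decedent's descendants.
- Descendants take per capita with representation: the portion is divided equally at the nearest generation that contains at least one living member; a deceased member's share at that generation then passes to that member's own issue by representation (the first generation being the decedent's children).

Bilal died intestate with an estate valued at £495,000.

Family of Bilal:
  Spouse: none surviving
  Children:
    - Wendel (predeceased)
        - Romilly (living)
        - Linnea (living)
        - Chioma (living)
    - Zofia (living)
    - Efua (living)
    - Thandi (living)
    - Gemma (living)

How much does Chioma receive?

Chioma receives £33,000.

The entire £495,000 passes to the descendants.
That amount (£495,000) is divided into 5 shares of £99,000: Zofia, Efua, Thandi, and Gemma each take £99,000; Wendel's £99,000 share passes to Wendel's issue.
Wendel's share (£99,000) is divided into 3 shares of £33,000: Romilly, Linnea, and Chioma each take £33,000.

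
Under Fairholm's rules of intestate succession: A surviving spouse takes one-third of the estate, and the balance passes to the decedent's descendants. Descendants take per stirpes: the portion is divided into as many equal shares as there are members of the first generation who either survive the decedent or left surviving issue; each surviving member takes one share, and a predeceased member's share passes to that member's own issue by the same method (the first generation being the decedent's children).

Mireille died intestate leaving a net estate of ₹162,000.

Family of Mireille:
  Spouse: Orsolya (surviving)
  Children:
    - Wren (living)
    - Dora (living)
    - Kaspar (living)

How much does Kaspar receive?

Kaspar receives ₹36,000.

Orsolya takes one-third of ₹162,000 = ₹54,000. The remaining ₹108,000 passes to the descendants.
The descendants' portion (₹108,000) is divided into 3 shares of ₹36,000: Wren, Dora, and Kaspar each take ₹36,000.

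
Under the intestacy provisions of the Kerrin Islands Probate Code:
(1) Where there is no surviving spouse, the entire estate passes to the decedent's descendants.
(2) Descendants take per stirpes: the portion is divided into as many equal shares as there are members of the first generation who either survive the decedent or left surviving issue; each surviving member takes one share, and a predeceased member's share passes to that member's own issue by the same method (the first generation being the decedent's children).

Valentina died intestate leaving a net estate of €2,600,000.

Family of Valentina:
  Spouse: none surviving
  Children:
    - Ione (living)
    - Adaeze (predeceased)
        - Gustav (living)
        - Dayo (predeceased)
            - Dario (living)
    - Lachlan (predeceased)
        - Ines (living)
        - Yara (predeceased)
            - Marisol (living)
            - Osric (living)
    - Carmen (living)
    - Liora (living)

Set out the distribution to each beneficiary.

The entire €2,600,000 passes to the descendants.
That amount (€2,600,000) is divided into 5 shares of €520,000: Ione, Carmen, and Liora each take €520,000; Adaeze's €520,000 share passes to Adaeze's issue; Lachlan's €520,000 share passes to Lachlan's issue.
Adaeze's share (€520,000) is divided into 2 shares of €260,000: Gustav takes €260,000; Dayo's €260,000 share passes to Dayo's issue.
Dayo's share (€260,000) passes entirely to Dario.
Lachlan's share (€520,000) is divided into 2 shares of €260,000: Ines takes €260,000; Yara's €260,000 share passes to Yara's issue.
Yara's share (€260,000) is divided into 2 shares of €130,000: Marisol and Osric each take €130,000.

Ione: €520,000; Gustav: €260,000; Dario: €260,000; Ines: €260,000; Marisol: €130,000; Osric: €130,000; Carmen: €520,000; Liora: €520,000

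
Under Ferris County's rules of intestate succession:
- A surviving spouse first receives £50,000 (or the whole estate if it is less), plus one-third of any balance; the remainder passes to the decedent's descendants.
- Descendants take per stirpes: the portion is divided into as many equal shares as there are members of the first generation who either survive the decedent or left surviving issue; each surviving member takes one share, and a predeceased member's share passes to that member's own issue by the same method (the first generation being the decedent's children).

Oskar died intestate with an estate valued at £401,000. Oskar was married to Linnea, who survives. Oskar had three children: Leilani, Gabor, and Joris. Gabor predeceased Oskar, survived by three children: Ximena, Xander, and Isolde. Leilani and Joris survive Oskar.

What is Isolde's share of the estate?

Linnea first takes £50,000, leaving a balance of £351,000. Linnea then takes one-third of the balance (£117,000), for a total of £167,000. The remaining £234,000 passes to the descendants.
The descendants' portion (£234,000) is divided into 3 shares of £78,000: Leilani and Joris each take £78,000; Gabor's £78,000 share passes to Gabor's issue.
Gabor's share (£78,000) is divided into 3 shares of £26,000: Ximena, Xander, and Isolde each take £26,000.

Isolde receives £26,000.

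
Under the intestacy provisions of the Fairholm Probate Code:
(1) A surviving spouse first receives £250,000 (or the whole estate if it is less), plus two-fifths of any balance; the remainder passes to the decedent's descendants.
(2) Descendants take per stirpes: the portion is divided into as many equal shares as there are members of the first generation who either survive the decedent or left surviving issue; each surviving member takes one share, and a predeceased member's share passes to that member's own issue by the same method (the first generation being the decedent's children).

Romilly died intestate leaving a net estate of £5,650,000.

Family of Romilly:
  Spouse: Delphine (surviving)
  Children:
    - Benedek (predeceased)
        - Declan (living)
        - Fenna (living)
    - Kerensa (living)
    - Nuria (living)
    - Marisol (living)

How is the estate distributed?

Delphine: £2,410,000; Declan: £405,000; Fenna: £405,000; Kerensa: £810,000; Nuria: £810,000; Marisol: £810,000

Delphine first takes £250,000, leaving a balance of £5,400,000. Delphine then takes two-fifths of the balance (£2,160,000), for a total of £2,410,000. The remaining £3,240,000 passes to the descendants.
The descendants' portion (£3,240,000) is divided into 4 shares of £810,000: Kerensa, Nuria, and Marisol each take £810,000; Benedek's £810,000 share passes to Benedek's issue.
Benedek's share (£810,000) is divided into 2 shares of £405,000: Declan and Fenna each take £405,000.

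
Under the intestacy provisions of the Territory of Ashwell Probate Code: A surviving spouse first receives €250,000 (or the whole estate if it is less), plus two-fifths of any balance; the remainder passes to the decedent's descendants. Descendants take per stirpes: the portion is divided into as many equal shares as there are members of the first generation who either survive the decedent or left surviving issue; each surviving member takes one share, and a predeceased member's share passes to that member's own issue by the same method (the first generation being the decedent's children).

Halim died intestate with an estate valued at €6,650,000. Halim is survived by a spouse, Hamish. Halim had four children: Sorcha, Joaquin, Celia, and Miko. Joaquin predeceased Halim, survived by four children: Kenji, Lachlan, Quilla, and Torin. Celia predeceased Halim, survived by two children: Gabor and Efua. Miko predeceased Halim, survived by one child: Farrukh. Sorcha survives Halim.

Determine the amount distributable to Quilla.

Quilla receives €240,000.

Hamish first takes €250,000, leaving a balance of €6,400,000. Hamish then takes two-fifths of the balance (€2,560,000), for a total of €2,810,000. The remaining €3,840,000 passes to the descendants.
The descendants' portion (€3,840,000) is divided into 4 shares of €960,000: Sorcha takes €960,000; Joaquin's €960,000 share passes to Joaquin's issue; Celia's €960,000 share passes to Celia's issue; Miko's €960,000 share passes to Miko's issue.
Joaquin's share (€960,000) is divided into 4 shares of €240,000: Kenji, Lachlan, Quilla, and Torin each take €240,000.
Celia's share (€960,000) is divided into 2 shares of €480,000: Gabor and Efua each take €480,000.
Miko's share (€960,000) passes entirely to Farrukh.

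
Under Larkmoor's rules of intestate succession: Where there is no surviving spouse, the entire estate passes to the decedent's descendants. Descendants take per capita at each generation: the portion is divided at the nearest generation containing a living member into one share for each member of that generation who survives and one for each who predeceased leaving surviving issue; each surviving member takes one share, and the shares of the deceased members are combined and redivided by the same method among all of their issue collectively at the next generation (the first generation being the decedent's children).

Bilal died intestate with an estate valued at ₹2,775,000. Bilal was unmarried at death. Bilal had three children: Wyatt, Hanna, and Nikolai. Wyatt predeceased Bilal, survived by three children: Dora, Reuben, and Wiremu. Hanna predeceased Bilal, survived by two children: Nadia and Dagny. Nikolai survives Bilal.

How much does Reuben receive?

Reuben receives ₹370,000.

The entire ₹2,775,000 passes to the descendants.
That amount (₹2,775,000) is divided at the children's generation into 3 shares of ₹925,000. Nikolai takes ₹925,000. The 2 shares of the deceased (Wyatt and Hanna) are combined into a pool of ₹1,850,000.
That pool (₹1,850,000) is divided at the grandchildren's generation equally among Dora, Reuben, Wiremu, Nadia, and Dagny: ₹370,000 each.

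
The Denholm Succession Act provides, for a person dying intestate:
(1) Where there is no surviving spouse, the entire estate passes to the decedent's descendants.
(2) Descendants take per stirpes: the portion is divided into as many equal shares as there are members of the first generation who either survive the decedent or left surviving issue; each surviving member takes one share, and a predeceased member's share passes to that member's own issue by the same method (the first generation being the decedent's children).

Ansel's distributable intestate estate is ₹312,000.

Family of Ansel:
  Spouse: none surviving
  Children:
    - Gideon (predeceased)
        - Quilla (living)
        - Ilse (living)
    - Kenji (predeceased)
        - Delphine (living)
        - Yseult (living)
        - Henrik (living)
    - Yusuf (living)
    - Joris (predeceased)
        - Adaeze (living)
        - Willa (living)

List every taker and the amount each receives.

The entire ₹312,000 passes to the descendants.
That amount (₹312,000) is divided into 4 shares of ₹78,000: Yusuf takes ₹78,000; Gideon's ₹78,000 share passes to Gideon's issue; Kenji's ₹78,000 share passes to Kenji's issue; Joris's ₹78,000 share passes to Joris's issue.
Gideon's share (₹78,000) is divided into 2 shares of ₹39,000: Quilla and Ilse each take ₹39,000.
Kenji's share (₹78,000) is divided into 3 shares of ₹26,000: Delphine, Yseult, and Henrik each take ₹26,000.
Joris's share (₹78,000) is divided into 2 shares of ₹39,000: Adaeze and Willa each take ₹39,000.

Quilla: ₹39,000; Ilse: ₹39,000; Delphine: ₹26,000; Yseult: ₹26,000; Henrik: ₹26,000; Yusuf: ₹78,000; Adaeze: ₹39,000; Willa: ₹39,000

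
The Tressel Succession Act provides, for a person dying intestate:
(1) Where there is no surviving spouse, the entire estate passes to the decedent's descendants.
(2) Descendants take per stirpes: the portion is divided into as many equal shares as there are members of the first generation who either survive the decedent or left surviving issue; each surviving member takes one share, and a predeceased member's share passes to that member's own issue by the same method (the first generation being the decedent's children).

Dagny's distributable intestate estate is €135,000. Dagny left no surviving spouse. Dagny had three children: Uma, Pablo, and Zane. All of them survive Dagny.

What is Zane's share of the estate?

Zane receives €45,000.

The entire €135,000 passes to the descendants.
That amount (€135,000) is divided into 3 shares of €45,000: Uma, Pablo, and Zane each take €45,000.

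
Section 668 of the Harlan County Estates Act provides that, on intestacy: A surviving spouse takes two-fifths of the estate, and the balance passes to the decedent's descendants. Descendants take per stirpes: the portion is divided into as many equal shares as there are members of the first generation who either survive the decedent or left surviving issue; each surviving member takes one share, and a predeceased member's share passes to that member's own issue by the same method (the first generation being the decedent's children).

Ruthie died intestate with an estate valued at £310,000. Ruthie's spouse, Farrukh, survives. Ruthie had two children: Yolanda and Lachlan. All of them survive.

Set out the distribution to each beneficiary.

Farrukh takes two-fifths of £310,000 = £124,000. The remaining £186,000 passes to the descendants.
The descendants' portion (£186,000) is divided into 2 shares of £93,000: Yolanda and Lachlan each take £93,000.

Farrukh: £124,000; Yolanda: £93,000; Lachlan: £93,000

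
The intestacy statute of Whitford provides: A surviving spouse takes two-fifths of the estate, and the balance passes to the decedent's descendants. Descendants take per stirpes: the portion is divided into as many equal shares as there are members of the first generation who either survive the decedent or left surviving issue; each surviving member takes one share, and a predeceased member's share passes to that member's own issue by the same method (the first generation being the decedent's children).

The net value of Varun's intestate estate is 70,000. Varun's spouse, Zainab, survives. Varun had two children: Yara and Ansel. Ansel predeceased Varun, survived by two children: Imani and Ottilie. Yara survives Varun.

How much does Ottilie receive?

Ottilie receives 10,500.

Zainab takes two-fifths of 70,000 = 28,000. The remaining 42,000 passes to the descendants.
The descendants' portion (42,000) is divided into 2 shares of 21,000: Yara takes 21,000; Ansel's 21,000 share passes to Ansel's issue.
Ansel's share (21,000) is divided into 2 shares of 10,500: Imani and Ottilie each take 10,500.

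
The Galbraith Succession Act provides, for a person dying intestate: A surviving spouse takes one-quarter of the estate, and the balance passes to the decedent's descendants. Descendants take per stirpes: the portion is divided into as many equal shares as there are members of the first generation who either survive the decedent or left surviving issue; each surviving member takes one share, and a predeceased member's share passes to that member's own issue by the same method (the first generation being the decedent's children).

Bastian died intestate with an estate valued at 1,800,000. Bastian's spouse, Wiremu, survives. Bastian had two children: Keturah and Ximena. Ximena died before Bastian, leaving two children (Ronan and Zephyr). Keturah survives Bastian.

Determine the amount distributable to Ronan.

Wiremu takes one-quarter of 1,800,000 = 450,000. The remaining 1,350,000 passes to the descendants.
The descendants' portion (1,350,000) is divided into 2 shares of 675,000: Keturah takes 675,000; Ximena's 675,000 share passes to Ximena's issue.
Ximena's share (675,000) is divided into 2 shares of 337,500: Ronan and Zephyr each take 337,500.

Ronan receives 337,500.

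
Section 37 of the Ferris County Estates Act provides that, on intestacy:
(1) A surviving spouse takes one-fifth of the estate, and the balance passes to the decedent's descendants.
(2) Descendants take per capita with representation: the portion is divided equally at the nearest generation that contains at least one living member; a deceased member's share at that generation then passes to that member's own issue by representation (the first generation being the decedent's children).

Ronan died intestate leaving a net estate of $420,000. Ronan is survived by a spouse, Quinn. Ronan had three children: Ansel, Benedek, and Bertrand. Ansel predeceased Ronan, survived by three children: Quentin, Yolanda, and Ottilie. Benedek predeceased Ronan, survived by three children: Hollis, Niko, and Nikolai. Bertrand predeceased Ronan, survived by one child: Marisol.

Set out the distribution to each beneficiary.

Quinn: $84,000; Quentin: $48,000; Yolanda: $48,000; Ottilie: $48,000; Hollis: $48,000; Niko: $48,000; Nikolai: $48,000; Marisol: $48,000

Quinn takes one-fifth of $420,000 = $84,000. The remaining $336,000 passes to the descendants.
No child survives, so the initial division is made at the grandchildren's generation.
The descendants' portion ($336,000) is divided into 7 shares of $48,000: Quentin, Yolanda, Ottilie, Hollis, Niko, Nikolai, and Marisol each take $48,000.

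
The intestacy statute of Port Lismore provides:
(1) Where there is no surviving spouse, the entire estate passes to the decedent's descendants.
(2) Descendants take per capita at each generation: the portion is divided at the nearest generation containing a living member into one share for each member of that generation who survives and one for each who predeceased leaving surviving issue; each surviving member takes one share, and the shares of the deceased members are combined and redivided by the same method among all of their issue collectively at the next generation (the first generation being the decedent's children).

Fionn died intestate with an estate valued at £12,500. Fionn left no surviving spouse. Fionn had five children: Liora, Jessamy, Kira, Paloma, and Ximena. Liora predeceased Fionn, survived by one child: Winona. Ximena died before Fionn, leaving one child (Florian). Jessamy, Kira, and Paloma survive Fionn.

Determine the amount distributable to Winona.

Winona receives £2,500.

The entire £12,500 passes to the descendants.
That amount (£12,500) is divided at the children's generation into 5 shares of £2,500. Jessamy, Kira, and Paloma each take £2,500. The 2 shares of the deceased (Liora and Ximena) are combined into a pool of £5,000.
That pool (£5,000) is divided at the grandchildren's generation equally among Winona and Florian: £2,500 each.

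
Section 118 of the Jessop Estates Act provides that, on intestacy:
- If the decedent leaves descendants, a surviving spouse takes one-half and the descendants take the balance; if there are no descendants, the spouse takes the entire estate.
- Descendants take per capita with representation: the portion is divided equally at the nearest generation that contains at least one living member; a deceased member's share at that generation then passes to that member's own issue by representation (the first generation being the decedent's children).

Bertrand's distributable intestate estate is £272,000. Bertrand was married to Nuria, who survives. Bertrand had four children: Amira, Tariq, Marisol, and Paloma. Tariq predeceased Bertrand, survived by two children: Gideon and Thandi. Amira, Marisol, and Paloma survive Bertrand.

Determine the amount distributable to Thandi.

Nuria takes one-half of £272,000 = £136,000. The remaining £136,000 passes to the descendants.
The descendants' portion (£136,000) is divided into 4 shares of £34,000: Amira, Marisol, and Paloma each take £34,000; Tariq's £34,000 share passes to Tariq's issue.
Tariq's share (£34,000) is divided into 2 shares of £17,000: Gideon and Thandi each take £17,000.

Thandi receives £17,000.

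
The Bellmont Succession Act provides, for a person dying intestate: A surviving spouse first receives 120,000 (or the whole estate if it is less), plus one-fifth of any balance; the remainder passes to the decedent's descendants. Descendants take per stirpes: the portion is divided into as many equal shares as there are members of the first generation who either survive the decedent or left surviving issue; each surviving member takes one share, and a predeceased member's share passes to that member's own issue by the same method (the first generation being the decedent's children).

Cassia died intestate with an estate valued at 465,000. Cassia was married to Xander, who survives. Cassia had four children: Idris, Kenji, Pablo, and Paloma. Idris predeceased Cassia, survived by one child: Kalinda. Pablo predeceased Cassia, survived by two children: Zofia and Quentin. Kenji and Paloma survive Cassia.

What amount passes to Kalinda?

Kalinda receives 69,000.

Xander first takes 120,000, leaving a balance of 345,000. Xander then takes one-fifth of the balance (69,000), for a total of 189,000. The remaining 276,000 passes to the descendants.
The descendants' portion (276,000) is divided into 4 shares of 69,000: Kenji and Paloma each take 69,000; Idris's 69,000 share passes to Idris's issue; Pablo's 69,000 share passes to Pablo's issue.
Idris's share (69,000) passes entirely to Kalinda.
Pablo's share (69,000) is divided into 2 shares of 34,500: Zofia and Quentin each take 34,500.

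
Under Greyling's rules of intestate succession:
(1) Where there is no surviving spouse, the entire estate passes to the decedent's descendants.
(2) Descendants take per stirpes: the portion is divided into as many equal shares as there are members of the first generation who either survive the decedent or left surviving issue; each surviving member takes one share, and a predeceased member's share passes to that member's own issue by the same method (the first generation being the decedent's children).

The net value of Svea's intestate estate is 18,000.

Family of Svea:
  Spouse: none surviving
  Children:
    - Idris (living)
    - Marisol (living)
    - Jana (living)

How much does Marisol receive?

Marisol receives 6,000.

The entire 18,000 passes to the descendants.
That amount (18,000) is divided into 3 shares of 6,000: Idris, Marisol, and Jana each take 6,000.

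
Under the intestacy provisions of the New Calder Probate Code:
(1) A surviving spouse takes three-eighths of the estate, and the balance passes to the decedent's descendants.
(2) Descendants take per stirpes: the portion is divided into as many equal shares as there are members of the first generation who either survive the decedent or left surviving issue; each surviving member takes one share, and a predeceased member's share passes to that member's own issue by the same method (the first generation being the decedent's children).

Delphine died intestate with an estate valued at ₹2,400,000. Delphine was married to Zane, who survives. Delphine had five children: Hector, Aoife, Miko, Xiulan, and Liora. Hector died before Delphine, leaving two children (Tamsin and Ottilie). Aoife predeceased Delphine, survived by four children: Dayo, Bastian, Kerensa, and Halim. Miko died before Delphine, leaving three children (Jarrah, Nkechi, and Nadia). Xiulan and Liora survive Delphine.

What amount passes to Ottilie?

Ottilie receives ₹150,000.

Zane takes three-eighths of ₹2,400,000 = ₹900,000. The remaining ₹1,500,000 passes to the descendants.
The descendants' portion (₹1,500,000) is divided into 5 shares of ₹300,000: Xiulan and Liora each take ₹300,000; Hector's ₹300,000 share passes to Hector's issue; Aoife's ₹300,000 share passes to Aoife's issue; Miko's ₹300,000 share passes to Miko's issue.
Hector's share (₹300,000) is divided into 2 shares of ₹150,000: Tamsin and Ottilie each take ₹150,000.
Aoife's share (₹300,000) is divided into 4 shares of ₹75,000: Dayo, Bastian, Kerensa, and Halim each take ₹75,000.
Miko's share (₹300,000) is divided into 3 shares of ₹100,000: Jarrah, Nkechi, and Nadia each take ₹100,000.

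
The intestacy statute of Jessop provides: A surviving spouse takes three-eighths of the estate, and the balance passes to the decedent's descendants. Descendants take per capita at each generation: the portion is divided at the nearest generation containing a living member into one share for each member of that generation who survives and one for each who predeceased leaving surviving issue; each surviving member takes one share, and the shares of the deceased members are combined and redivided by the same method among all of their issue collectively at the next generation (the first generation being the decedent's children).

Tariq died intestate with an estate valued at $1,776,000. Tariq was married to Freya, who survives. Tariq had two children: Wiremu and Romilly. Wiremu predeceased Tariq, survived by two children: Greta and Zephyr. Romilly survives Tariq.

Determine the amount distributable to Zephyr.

Freya takes three-eighths of $1,776,000 = $666,000. The remaining $1,110,000 passes to the descendants.
The descendants' portion ($1,110,000) is divided at the children's generation into 2 shares of $555,000. Romilly takes $555,000. The remaining share for the deceased Wiremu ($555,000) is carried to the next generation.
That pool ($555,000) is divided at the grandchildren's generation equally among Greta and Zephyr: $277,500 each.

Zephyr receives $277,500.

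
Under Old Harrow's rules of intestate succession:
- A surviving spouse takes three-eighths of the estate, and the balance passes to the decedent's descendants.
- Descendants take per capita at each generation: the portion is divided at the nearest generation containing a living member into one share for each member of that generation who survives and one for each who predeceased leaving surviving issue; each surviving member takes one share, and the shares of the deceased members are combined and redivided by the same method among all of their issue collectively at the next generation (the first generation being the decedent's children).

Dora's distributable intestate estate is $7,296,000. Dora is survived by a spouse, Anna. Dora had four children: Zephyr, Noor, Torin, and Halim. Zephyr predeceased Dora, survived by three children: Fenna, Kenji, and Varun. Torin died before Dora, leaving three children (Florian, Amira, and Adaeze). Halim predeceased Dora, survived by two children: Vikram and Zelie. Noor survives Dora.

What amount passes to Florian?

Anna takes three-eighths of $7,296,000 = $2,736,000. The remaining $4,560,000 passes to the descendants.
The descendants' portion ($4,560,000) is divided at the children's generation into 4 shares of $1,140,000. Noor takes $1,140,000. The 3 shares of the deceased (Zephyr, Torin, and Halim) are combined into a pool of $3,420,000.
That pool ($3,420,000) is divided at the grandchildren's generation equally among Fenna, Kenji, Varun, Florian, Amira, Adaeze, Vikram, and Zelie: $427,500 each.

Florian receives $427,500.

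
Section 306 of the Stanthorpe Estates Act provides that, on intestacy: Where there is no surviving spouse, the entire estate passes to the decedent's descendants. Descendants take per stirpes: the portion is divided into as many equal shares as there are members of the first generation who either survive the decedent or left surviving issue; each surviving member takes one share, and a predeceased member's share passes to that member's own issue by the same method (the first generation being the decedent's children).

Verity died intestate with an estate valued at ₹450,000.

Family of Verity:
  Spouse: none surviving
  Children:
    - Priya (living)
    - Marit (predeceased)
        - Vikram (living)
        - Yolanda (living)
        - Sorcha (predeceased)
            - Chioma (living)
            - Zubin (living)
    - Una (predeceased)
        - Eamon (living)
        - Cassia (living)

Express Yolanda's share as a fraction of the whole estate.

Yolanda receives 1/9 of the estate.

The entire ₹450,000 passes to the descendants.
That amount (₹450,000) is divided into 3 shares of ₹150,000: Priya takes ₹150,000; Marit's ₹150,000 share passes to Marit's issue; Una's ₹150,000 share passes to Una's issue.
Marit's share (₹150,000) is divided into 3 shares of ₹50,000: Vikram and Yolanda each take ₹50,000; Sorcha's ₹50,000 share passes to Sorcha's issue.
Sorcha's share (₹50,000) is divided into 2 shares of ₹25,000: Chioma and Zubin each take ₹25,000.
Una's share (₹150,000) is divided into 2 shares of ₹75,000: Eamon and Cassia each take ₹75,000.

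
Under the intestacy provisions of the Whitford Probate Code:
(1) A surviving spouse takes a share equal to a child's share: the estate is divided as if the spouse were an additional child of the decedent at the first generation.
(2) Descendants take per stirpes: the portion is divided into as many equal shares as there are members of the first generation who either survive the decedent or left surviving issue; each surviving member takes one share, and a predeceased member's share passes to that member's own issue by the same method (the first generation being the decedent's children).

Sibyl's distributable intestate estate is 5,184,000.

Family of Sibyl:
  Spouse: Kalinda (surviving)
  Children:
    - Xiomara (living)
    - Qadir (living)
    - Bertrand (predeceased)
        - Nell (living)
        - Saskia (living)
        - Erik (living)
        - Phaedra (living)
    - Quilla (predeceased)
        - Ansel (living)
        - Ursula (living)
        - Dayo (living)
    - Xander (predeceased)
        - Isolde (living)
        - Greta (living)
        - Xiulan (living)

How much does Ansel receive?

The spouse counts as an additional share at the children's level, so there are 6 primary shares of 864,000. Kalinda takes one such share (864,000).
The children's combined portion (4,320,000) is divided into 5 shares of 864,000: Xiomara and Qadir each take 864,000; Bertrand's 864,000 share passes to Bertrand's issue; Quilla's 864,000 share passes to Quilla's issue; Xander's 864,000 share passes to Xander's issue.
Bertrand's share (864,000) is divided into 4 shares of 216,000: Nell, Saskia, Erik, and Phaedra each take 216,000.
Quilla's share (864,000) is divided into 3 shares of 288,000: Ansel, Ursula, and Dayo each take 288,000.
Xander's share (864,000) is divided into 3 shares of 288,000: Isolde, Greta, and Xiulan each take 288,000.

Ansel receives 288,000.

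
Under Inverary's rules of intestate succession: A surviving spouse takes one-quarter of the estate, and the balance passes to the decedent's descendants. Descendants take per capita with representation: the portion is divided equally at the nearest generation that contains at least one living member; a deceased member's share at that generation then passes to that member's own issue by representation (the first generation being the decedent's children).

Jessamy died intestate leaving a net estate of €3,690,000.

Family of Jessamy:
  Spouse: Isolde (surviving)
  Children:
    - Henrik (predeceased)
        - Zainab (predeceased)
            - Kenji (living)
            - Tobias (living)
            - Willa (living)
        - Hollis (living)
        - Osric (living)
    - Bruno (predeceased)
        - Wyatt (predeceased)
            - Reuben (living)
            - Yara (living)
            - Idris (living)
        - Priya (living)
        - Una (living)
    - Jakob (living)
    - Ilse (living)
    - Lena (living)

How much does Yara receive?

Yara receives €61,500.

Isolde takes one-quarter of €3,690,000 = €922,500. The remaining €2,767,500 passes to the descendants.
The descendants' portion (€2,767,500) is divided into 5 shares of €553,500: Jakob, Ilse, and Lena each take €553,500; Henrik's €553,500 share passes to Henrik's issue; Bruno's €553,500 share passes to Bruno's issue.
Henrik's share (€553,500) is divided into 3 shares of €184,500: Hollis and Osric each take €184,500; Zainab's €184,500 share passes to Zainab's issue.
Zainab's share (€184,500) is divided into 3 shares of €61,500: Kenji, Tobias, and Willa each take €61,500.
Bruno's share (€553,500) is divided into 3 shares of €184,500: Priya and Una each take €184,500; Wyatt's €184,500 share passes to Wyatt's issue.
Wyatt's share (€184,500) is divided into 3 shares of €61,500: Reuben, Yara, and Idris each take €61,500.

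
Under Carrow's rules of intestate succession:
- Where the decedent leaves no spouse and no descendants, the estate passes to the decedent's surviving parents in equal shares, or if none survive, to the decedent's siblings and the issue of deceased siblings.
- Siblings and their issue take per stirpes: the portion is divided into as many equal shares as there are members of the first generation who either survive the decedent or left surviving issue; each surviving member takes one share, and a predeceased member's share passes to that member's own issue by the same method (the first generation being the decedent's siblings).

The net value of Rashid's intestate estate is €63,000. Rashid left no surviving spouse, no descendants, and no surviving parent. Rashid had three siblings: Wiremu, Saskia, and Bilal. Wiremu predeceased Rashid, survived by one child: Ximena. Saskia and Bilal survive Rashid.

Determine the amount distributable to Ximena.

The entire €63,000 passes to the siblings and their issue.
That amount (€63,000) is divided into 3 shares of €21,000: Saskia and Bilal each take €21,000; Wiremu's €21,000 share passes to Wiremu's issue.
Wiremu's share (€21,000) passes entirely to Ximena.

Ximena receives €21,000.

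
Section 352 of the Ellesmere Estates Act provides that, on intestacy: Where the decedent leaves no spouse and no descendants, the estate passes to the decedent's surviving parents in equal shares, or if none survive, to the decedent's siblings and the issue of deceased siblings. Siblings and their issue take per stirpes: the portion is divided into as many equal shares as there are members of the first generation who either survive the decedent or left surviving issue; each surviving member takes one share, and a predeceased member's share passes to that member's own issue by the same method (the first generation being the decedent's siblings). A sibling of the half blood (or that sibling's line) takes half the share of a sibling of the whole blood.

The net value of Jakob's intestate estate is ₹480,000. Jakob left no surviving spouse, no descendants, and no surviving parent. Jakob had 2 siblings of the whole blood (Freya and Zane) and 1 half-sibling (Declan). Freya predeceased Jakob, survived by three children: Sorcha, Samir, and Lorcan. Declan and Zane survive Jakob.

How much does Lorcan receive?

The entire ₹480,000 passes to the siblings and their issue.
Counting each half-blood sibling's line as half a unit, there are 5/2 units in ₹480,000, so one unit is ₹192,000. Whole-blood lines (Freya and Zane) take ₹192,000 each; half-blood lines (Declan) take ₹96,000 each.
Freya's share (₹192,000) is divided into 3 shares of ₹64,000: Sorcha, Samir, and Lorcan each take ₹64,000.

Lorcan receives ₹64,000.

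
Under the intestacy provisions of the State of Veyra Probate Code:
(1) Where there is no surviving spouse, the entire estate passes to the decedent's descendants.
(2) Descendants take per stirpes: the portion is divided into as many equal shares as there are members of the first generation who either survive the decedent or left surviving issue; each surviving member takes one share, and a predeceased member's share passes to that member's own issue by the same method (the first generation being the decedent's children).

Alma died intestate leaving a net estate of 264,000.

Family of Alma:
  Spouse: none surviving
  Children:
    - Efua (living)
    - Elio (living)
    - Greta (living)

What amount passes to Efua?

Efua receives 88,000.

The entire 264,000 passes to the descendants.
That amount (264,000) is divided into 3 shares of 88,000: Efua, Elio, and Greta each take 88,000.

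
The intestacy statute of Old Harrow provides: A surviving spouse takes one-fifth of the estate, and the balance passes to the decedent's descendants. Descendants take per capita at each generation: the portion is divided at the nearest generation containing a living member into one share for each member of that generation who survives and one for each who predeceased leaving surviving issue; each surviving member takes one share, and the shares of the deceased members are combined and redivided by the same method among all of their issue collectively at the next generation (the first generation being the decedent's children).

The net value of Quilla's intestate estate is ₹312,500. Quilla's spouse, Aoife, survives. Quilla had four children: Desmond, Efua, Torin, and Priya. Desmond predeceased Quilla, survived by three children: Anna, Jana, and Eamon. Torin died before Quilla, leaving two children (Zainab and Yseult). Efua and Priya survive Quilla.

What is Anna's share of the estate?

Anna receives ₹25,000.

Aoife takes one-fifth of ₹312,500 = ₹62,500. The remaining ₹250,000 passes to the descendants.
The descendants' portion (₹250,000) is divided at the children's generation into 4 shares of ₹62,500. Efua and Priya each take ₹62,500. The 2 shares of the deceased (Desmond and Torin) are combined into a pool of ₹125,000.
That pool (₹125,000) is divided at the grandchildren's generation equally among Anna, Jana, Eamon, Zainab, and Yseult: ₹25,000 each.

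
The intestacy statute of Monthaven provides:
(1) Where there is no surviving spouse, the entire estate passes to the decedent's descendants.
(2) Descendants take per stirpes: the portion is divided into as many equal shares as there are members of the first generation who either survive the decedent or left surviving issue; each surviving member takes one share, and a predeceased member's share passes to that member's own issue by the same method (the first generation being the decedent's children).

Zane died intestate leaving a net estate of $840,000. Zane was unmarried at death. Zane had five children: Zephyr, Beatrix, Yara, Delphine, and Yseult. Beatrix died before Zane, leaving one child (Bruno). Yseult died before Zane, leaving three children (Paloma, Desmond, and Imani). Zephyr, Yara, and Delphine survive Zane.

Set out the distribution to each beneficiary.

Zephyr: $168,000; Bruno: $168,000; Yara: $168,000; Delphine: $168,000; Paloma: $56,000; Desmond: $56,000; Imani: $56,000

The entire $840,000 passes to the descendants.
That amount ($840,000) is divided into 5 shares of $168,000: Zephyr, Yara, and Delphine each take $168,000; Beatrix's $168,000 share passes to Beatrix's issue; Yseult's $168,000 share passes to Yseult's issue.
Beatrix's share ($168,000) passes entirely to Bruno.
Yseult's share ($168,000) is divided into 3 shares of $56,000: Paloma, Desmond, and Imani each take $56,000.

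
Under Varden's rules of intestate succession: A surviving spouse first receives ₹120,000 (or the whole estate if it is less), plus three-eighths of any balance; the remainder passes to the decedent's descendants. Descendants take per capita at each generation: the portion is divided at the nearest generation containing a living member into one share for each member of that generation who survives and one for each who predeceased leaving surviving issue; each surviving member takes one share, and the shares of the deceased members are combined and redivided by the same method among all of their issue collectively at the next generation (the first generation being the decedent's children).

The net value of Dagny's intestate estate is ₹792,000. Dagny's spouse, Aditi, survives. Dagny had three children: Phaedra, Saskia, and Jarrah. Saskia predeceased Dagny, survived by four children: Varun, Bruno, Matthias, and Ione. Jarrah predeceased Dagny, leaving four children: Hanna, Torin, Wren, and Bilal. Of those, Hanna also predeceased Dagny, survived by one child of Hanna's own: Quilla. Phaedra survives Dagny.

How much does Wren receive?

Wren receives ₹35,000.

Aditi first takes ₹120,000, leaving a balance of ₹672,000. Aditi then takes three-eighths of the balance (₹252,000), for a total of ₹372,000. The remaining ₹420,000 passes to the descendants.
The descendants' portion (₹420,000) is divided at the children's generation into 3 shares of ₹140,000. Phaedra takes ₹140,000. The 2 shares of the deceased (Saskia and Jarrah) are combined into a pool of ₹280,000.
That pool (₹280,000) is divided at the grandchildren's generation into 8 shares of ₹35,000. Varun, Bruno, Matthias, Ione, Torin, Wren, and Bilal each take ₹35,000. The remaining share for the deceased Hanna (₹35,000) is carried to the next generation.
That pool (₹35,000) passes entirely to Quilla, the sole taker at the great-grandchildren's generation.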